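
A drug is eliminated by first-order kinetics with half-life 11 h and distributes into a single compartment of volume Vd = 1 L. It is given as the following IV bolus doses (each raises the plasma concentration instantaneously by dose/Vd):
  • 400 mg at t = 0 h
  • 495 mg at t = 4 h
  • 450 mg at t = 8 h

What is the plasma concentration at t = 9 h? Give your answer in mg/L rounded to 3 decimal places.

1010.603 mg/L

k = ln 2 / 11 = 0.06301 per h
Dose 1 (400 mg at t=0 h): 400·exp(−0.06301·9) = 226.863 mg/L
Dose 2 (495 mg at t=4 h): 495·exp(−0.06301·5) = 361.221 mg/L
Dose 3 (450 mg at t=8 h): 450·exp(−0.06301·1) = 422.519 mg/L
C(9) = 226.863 + 361.221 + 422.519 = 1010.603 mg/L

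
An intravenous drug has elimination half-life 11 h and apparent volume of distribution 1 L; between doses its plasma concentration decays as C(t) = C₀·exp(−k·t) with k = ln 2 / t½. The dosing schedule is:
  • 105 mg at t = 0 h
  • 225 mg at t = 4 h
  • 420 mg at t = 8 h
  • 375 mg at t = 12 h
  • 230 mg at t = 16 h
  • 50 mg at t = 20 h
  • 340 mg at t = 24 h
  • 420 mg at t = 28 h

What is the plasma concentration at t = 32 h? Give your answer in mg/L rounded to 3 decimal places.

890.623 mg/L

k = ln 2 / 11 = 0.06301 per h
Dose 1 (105 mg at t=0 h): 105·exp(−0.06301·32) = 13.979 mg/L
Dose 2 (225 mg at t=4 h): 225·exp(−0.06301·28) = 38.541 mg/L
Dose 3 (420 mg at t=8 h): 420·exp(−0.06301·24) = 92.567 mg/L
Dose 4 (375 mg at t=12 h): 375·exp(−0.06301·20) = 106.342 mg/L
Dose 5 (230 mg at t=16 h): 230·exp(−0.06301·16) = 83.920 mg/L
Dose 6 (50 mg at t=20 h): 50·exp(−0.06301·12) = 23.473 mg/L
Dose 7 (340 mg at t=24 h): 340·exp(−0.06301·8) = 205.375 mg/L
Dose 8 (420 mg at t=28 h): 420·exp(−0.06301·4) = 326.425 mg/L
C(32) = 13.979 + 38.541 + 92.567 + 106.342 + 83.920 + 23.473 + 205.375 + 326.425 = 890.623 mg/L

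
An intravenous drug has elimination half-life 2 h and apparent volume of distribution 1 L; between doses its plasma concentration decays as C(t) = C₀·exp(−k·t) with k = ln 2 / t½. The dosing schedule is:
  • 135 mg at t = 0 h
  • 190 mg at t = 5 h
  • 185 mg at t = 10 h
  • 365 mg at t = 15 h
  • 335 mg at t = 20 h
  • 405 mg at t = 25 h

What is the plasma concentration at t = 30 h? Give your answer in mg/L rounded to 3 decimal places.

84.297 mg/L

k = ln 2 / 2 = 0.34657 per h
Dose 1 (135 mg at t=0 h): 135·exp(−0.34657·30) = 0.004 mg/L
Dose 2 (190 mg at t=5 h): 190·exp(−0.34657·25) = 0.033 mg/L
Dose 3 (185 mg at t=10 h): 185·exp(−0.34657·20) = 0.181 mg/L
Dose 4 (365 mg at t=15 h): 365·exp(−0.34657·15) = 2.016 mg/L
Dose 5 (335 mg at t=20 h): 335·exp(−0.34657·10) = 10.469 mg/L
Dose 6 (405 mg at t=25 h): 405·exp(−0.34657·5) = 71.595 mg/L
C(30) = 0.004 + 0.033 + 0.181 + 2.016 + 10.469 + 71.595 = 84.297 mg/L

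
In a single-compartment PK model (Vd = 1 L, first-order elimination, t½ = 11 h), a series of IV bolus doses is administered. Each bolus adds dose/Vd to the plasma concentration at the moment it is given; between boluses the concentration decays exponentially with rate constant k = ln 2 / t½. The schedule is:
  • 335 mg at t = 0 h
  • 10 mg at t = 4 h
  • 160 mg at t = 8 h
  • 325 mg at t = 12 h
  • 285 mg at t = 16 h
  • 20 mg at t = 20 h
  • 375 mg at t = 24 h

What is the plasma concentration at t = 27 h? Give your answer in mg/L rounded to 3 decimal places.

703.856 mg/L

k = ln 2 / 11 = 0.06301 per h
Dose 1 (335 mg at t=0 h): 335·exp(−0.06301·27) = 61.116 mg/L
Dose 2 (10 mg at t=4 h): 10·exp(−0.06301·23) = 2.347 mg/L
Dose 3 (160 mg at t=8 h): 160·exp(−0.06301·19) = 48.324 mg/L
Dose 4 (325 mg at t=12 h): 325·exp(−0.06301·15) = 126.296 mg/L
Dose 5 (285 mg at t=16 h): 285·exp(−0.06301·11) = 142.500 mg/L
Dose 6 (20 mg at t=20 h): 20·exp(−0.06301·7) = 12.867 mg/L
Dose 7 (375 mg at t=24 h): 375·exp(−0.06301·3) = 310.407 mg/L
C(27) = 61.116 + 2.347 + 48.324 + 126.296 + 142.500 + 12.867 + 310.407 = 703.856 mg/L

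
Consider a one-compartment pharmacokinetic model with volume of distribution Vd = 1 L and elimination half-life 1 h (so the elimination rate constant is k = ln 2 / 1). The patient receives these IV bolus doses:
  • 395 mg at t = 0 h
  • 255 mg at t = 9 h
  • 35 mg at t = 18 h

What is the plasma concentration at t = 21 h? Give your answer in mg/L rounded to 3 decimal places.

4.437 mg/L

k = ln 2 / 1 = 0.69315 per h
Dose 1 (395 mg at t=0 h): 395·exp(−0.69315·21) = 0.000 mg/L
Dose 2 (255 mg at t=9 h): 255·exp(−0.69315·12) = 0.062 mg/L
Dose 3 (35 mg at t=18 h): 35·exp(−0.69315·3) = 4.375 mg/L
C(21) = 0.000 + 0.062 + 4.375 = 4.437 mg/L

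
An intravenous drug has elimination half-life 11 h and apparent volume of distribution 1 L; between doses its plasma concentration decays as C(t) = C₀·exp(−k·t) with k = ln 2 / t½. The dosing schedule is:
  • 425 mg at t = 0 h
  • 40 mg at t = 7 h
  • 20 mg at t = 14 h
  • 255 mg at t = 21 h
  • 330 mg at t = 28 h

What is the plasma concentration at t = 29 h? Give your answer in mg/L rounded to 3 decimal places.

550.005 mg/L

k = ln 2 / 11 = 0.06301 per h
Dose 1 (425 mg at t=0 h): 425·exp(−0.06301·29) = 68.354 mg/L
Dose 2 (40 mg at t=7 h): 40·exp(−0.06301·22) = 10.000 mg/L
Dose 3 (20 mg at t=14 h): 20·exp(−0.06301·15) = 7.772 mg/L
Dose 4 (255 mg at t=21 h): 255·exp(−0.06301·8) = 154.031 mg/L
Dose 5 (330 mg at t=28 h): 330·exp(−0.06301·1) = 309.847 mg/L
C(29) = 68.354 + 10.000 + 7.772 + 154.031 + 309.847 = 550.005 mg/L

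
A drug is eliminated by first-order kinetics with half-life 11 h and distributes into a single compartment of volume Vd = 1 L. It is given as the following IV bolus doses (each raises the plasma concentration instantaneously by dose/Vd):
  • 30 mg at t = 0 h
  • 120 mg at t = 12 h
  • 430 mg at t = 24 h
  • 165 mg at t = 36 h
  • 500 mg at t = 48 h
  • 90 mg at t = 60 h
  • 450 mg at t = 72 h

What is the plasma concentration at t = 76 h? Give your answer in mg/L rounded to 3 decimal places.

500.106 mg/L

k = ln 2 / 11 = 0.06301 per h
Dose 1 (30 mg at t=0 h): 30·exp(−0.06301·76) = 0.250 mg/L
Dose 2 (120 mg at t=12 h): 120·exp(−0.06301·64) = 2.127 mg/L
Dose 3 (430 mg at t=24 h): 430·exp(−0.06301·52) = 16.234 mg/L
Dose 4 (165 mg at t=36 h): 165·exp(−0.06301·40) = 13.269 mg/L
Dose 5 (500 mg at t=48 h): 500·exp(−0.06301·28) = 85.647 mg/L
Dose 6 (90 mg at t=60 h): 90·exp(−0.06301·16) = 32.838 mg/L
Dose 7 (450 mg at t=72 h): 450·exp(−0.06301·4) = 349.741 mg/L
C(76) = 0.250 + 2.127 + 16.234 + 13.269 + 85.647 + 32.838 + 349.741 = 500.106 mg/L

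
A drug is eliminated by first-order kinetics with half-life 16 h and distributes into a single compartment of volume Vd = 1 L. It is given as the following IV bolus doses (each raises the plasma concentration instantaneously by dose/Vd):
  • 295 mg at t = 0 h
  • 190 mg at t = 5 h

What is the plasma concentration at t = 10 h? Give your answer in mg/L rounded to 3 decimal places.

k = ln 2 / 16 = 0.04332 per h
Dose 1 (295 mg at t=0 h): 295·exp(−0.04332·10) = 191.284 mg/L
Dose 2 (190 mg at t=5 h): 190·exp(−0.04332·5) = 152.997 mg/L
C(10) = 191.284 + 152.997 = 344.280 mg/L

344.280 mg/L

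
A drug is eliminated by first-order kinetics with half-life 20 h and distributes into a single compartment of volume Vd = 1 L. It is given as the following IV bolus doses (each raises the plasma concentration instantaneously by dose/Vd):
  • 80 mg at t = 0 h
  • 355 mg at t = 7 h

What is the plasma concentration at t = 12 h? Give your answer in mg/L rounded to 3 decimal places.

351.299 mg/L

k = ln 2 / 20 = 0.03466 per h
Dose 1 (80 mg at t=0 h): 80·exp(−0.03466·12) = 52.780 mg/L
Dose 2 (355 mg at t=7 h): 355·exp(−0.03466·5) = 298.518 mg/L
C(12) = 52.780 + 298.518 = 351.299 mg/L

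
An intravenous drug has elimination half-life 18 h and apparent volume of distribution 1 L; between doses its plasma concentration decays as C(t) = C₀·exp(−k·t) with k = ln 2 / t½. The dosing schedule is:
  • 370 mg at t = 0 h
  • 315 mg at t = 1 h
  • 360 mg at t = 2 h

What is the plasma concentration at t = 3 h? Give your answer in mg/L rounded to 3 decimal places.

k = ln 2 / 18 = 0.03851 per h
Dose 1 (370 mg at t=0 h): 370·exp(−0.03851·3) = 329.633 mg/L
Dose 2 (315 mg at t=1 h): 315·exp(−0.03851·2) = 291.651 mg/L
Dose 3 (360 mg at t=2 h): 360·exp(−0.03851·1) = 346.401 mg/L
C(3) = 329.633 + 291.651 + 346.401 = 967.684 mg/L

967.684 mg/L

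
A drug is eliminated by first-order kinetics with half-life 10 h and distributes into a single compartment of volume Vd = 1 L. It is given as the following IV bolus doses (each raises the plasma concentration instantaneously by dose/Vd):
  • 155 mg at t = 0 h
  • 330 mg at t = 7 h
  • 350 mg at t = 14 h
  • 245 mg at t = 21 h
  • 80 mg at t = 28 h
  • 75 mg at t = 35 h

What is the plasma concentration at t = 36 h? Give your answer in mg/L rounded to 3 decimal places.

335.713 mg/L

k = ln 2 / 10 = 0.06931 per h
Dose 1 (155 mg at t=0 h): 155·exp(−0.06931·36) = 12.783 mg/L
Dose 2 (330 mg at t=7 h): 330·exp(−0.06931·29) = 44.211 mg/L
Dose 3 (350 mg at t=14 h): 350·exp(−0.06931·22) = 76.173 mg/L
Dose 4 (245 mg at t=21 h): 245·exp(−0.06931·15) = 86.621 mg/L
Dose 5 (80 mg at t=28 h): 80·exp(−0.06931·8) = 45.948 mg/L
Dose 6 (75 mg at t=35 h): 75·exp(−0.06931·1) = 69.977 mg/L
C(36) = 12.783 + 44.211 + 76.173 + 86.621 + 45.948 + 69.977 = 335.713 mg/L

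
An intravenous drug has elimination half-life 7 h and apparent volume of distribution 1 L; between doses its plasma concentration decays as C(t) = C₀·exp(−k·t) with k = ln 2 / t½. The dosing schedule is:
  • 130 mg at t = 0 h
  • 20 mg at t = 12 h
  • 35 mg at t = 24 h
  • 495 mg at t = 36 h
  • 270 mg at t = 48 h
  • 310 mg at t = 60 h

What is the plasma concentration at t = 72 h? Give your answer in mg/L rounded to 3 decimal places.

k = ln 2 / 7 = 0.09902 per h
Dose 1 (130 mg at t=0 h): 130·exp(−0.09902·72) = 0.104 mg/L
Dose 2 (20 mg at t=12 h): 20·exp(−0.09902·60) = 0.053 mg/L
Dose 3 (35 mg at t=24 h): 35·exp(−0.09902·48) = 0.302 mg/L
Dose 4 (495 mg at t=36 h): 495·exp(−0.09902·36) = 14.010 mg/L
Dose 5 (270 mg at t=48 h): 270·exp(−0.09902·24) = 25.076 mg/L
Dose 6 (310 mg at t=60 h): 310·exp(−0.09902·12) = 94.474 mg/L
C(72) = 0.104 + 0.053 + 0.302 + 14.010 + 25.076 + 94.474 = 134.019 mg/L

134.019 mg/L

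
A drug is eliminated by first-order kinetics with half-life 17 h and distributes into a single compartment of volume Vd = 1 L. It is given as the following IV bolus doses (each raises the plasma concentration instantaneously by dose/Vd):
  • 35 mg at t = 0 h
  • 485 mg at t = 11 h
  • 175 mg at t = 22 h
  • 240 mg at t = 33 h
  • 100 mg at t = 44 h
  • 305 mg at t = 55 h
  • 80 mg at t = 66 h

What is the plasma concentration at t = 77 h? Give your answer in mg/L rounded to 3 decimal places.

k = ln 2 / 17 = 0.04077 per h
Dose 1 (35 mg at t=0 h): 35·exp(−0.04077·77) = 1.516 mg/L
Dose 2 (485 mg at t=11 h): 485·exp(−0.04077·66) = 32.888 mg/L
Dose 3 (175 mg at t=22 h): 175·exp(−0.04077·55) = 18.583 mg/L
Dose 4 (240 mg at t=33 h): 240·exp(−0.04077·44) = 39.909 mg/L
Dose 5 (100 mg at t=44 h): 100·exp(−0.04077·33) = 26.040 mg/L
Dose 6 (305 mg at t=55 h): 305·exp(−0.04077·22) = 124.375 mg/L
Dose 7 (80 mg at t=66 h): 80·exp(−0.04077·11) = 51.086 mg/L
C(77) = 1.516 + 32.888 + 18.583 + 39.909 + 26.040 + 124.375 + 51.086 = 294.397 mg/L

294.397 mg/L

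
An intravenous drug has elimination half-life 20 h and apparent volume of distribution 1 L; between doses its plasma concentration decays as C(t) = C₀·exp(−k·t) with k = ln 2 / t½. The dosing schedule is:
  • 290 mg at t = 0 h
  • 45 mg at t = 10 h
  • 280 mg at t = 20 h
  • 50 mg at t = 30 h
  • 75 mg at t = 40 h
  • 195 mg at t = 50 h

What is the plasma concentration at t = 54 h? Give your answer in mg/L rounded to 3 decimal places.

378.292 mg/L

k = ln 2 / 20 = 0.03466 per h
Dose 1 (290 mg at t=0 h): 290·exp(−0.03466·54) = 44.629 mg/L
Dose 2 (45 mg at t=10 h): 45·exp(−0.03466·44) = 9.794 mg/L
Dose 3 (280 mg at t=20 h): 280·exp(−0.03466·34) = 86.180 mg/L
Dose 4 (50 mg at t=30 h): 50·exp(−0.03466·24) = 21.764 mg/L
Dose 5 (75 mg at t=40 h): 75·exp(−0.03466·14) = 46.168 mg/L
Dose 6 (195 mg at t=50 h): 195·exp(−0.03466·4) = 169.757 mg/L
C(54) = 44.629 + 9.794 + 86.180 + 21.764 + 46.168 + 169.757 = 378.292 mg/L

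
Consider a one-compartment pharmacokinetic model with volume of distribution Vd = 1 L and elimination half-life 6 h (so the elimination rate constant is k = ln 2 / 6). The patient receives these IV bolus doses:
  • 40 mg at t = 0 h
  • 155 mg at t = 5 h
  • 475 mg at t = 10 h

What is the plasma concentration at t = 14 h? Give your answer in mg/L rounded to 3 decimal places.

k = ln 2 / 6 = 0.11552 per h
Dose 1 (40 mg at t=0 h): 40·exp(−0.11552·14) = 7.937 mg/L
Dose 2 (155 mg at t=5 h): 155·exp(−0.11552·9) = 54.801 mg/L
Dose 3 (475 mg at t=10 h): 475·exp(−0.11552·4) = 299.231 mg/L
C(14) = 7.937 + 54.801 + 299.231 = 361.969 mg/L

361.969 mg/L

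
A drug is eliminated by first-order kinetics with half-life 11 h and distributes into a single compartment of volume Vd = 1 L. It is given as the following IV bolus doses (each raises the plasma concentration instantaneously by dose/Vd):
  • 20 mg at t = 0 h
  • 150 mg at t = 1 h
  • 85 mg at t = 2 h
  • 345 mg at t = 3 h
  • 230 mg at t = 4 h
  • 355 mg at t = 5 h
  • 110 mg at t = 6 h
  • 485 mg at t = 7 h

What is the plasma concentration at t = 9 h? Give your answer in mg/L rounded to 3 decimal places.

1355.391 mg/L

k = ln 2 / 11 = 0.06301 per h
Dose 1 (20 mg at t=0 h): 20·exp(−0.06301·9) = 11.343 mg/L
Dose 2 (150 mg at t=1 h): 150·exp(−0.06301·8) = 90.607 mg/L
Dose 3 (85 mg at t=2 h): 85·exp(−0.06301·7) = 54.683 mg/L
Dose 4 (345 mg at t=3 h): 345·exp(−0.06301·6) = 236.386 mg/L
Dose 5 (230 mg at t=4 h): 230·exp(−0.06301·5) = 167.840 mg/L
Dose 6 (355 mg at t=5 h): 355·exp(−0.06301·4) = 275.907 mg/L
Dose 7 (110 mg at t=6 h): 110·exp(−0.06301·3) = 91.053 mg/L
Dose 8 (485 mg at t=7 h): 485·exp(−0.06301·2) = 427.572 mg/L
C(9) = 11.343 + 90.607 + 54.683 + 236.386 + 167.840 + 275.907 + 91.053 + 427.572 = 1355.391 mg/L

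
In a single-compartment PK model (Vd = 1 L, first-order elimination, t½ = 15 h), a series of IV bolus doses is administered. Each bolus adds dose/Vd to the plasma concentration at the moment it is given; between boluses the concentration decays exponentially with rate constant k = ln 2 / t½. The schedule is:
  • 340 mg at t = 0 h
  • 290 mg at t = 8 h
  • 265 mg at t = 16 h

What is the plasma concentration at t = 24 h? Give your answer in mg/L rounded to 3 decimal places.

433.714 mg/L

k = ln 2 / 15 = 0.04621 per h
Dose 1 (340 mg at t=0 h): 340·exp(−0.04621·24) = 112.158 mg/L
Dose 2 (290 mg at t=8 h): 290·exp(−0.04621·16) = 138.452 mg/L
Dose 3 (265 mg at t=16 h): 265·exp(−0.04621·8) = 183.103 mg/L
C(24) = 112.158 + 138.452 + 183.103 = 433.714 mg/L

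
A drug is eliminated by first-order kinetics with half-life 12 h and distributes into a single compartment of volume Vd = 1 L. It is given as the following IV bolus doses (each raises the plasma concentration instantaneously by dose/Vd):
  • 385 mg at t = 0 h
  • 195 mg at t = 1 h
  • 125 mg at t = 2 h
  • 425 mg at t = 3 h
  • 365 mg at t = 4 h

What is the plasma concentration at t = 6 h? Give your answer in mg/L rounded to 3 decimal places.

1200.093 mg/L

k = ln 2 / 12 = 0.05776 per h
Dose 1 (385 mg at t=0 h): 385·exp(−0.05776·6) = 272.236 mg/L
Dose 2 (195 mg at t=1 h): 195·exp(−0.05776·5) = 146.085 mg/L
Dose 3 (125 mg at t=2 h): 125·exp(−0.05776·4) = 99.213 mg/L
Dose 4 (425 mg at t=3 h): 425·exp(−0.05776·3) = 357.381 mg/L
Dose 5 (365 mg at t=4 h): 365·exp(−0.05776·2) = 325.178 mg/L
C(6) = 272.236 + 146.085 + 99.213 + 357.381 + 325.178 = 1200.093 mg/L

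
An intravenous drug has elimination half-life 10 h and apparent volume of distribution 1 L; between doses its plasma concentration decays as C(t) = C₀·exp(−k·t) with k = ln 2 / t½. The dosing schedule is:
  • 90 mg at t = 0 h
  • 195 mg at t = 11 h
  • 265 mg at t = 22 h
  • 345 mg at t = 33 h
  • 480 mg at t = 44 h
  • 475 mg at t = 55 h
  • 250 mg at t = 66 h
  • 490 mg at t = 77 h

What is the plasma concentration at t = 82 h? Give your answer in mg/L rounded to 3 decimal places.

k = ln 2 / 10 = 0.06931 per h
Dose 1 (90 mg at t=0 h): 90·exp(−0.06931·82) = 0.306 mg/L
Dose 2 (195 mg at t=11 h): 195·exp(−0.06931·71) = 1.421 mg/L
Dose 3 (265 mg at t=22 h): 265·exp(−0.06931·60) = 4.141 mg/L
Dose 4 (345 mg at t=33 h): 345·exp(−0.06931·49) = 11.555 mg/L
Dose 5 (480 mg at t=44 h): 480·exp(−0.06931·38) = 34.461 mg/L
Dose 6 (475 mg at t=55 h): 475·exp(−0.06931·27) = 73.099 mg/L
Dose 7 (250 mg at t=66 h): 250·exp(−0.06931·16) = 82.469 mg/L
Dose 8 (490 mg at t=77 h): 490·exp(−0.06931·5) = 346.482 mg/L
C(82) = 0.306 + 1.421 + 4.141 + 11.555 + 34.461 + 73.099 + 82.469 + 346.482 = 553.935 mg/L

553.935 mg/L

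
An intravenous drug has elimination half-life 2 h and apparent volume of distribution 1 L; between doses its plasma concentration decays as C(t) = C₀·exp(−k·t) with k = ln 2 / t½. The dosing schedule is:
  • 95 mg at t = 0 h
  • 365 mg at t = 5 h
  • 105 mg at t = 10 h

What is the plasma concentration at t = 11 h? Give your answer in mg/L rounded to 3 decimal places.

121.970 mg/L

k = ln 2 / 2 = 0.34657 per h
Dose 1 (95 mg at t=0 h): 95·exp(−0.34657·11) = 2.099 mg/L
Dose 2 (365 mg at t=5 h): 365·exp(−0.34657·6) = 45.625 mg/L
Dose 3 (105 mg at t=10 h): 105·exp(−0.34657·1) = 74.246 mg/L
C(11) = 2.099 + 45.625 + 74.246 = 121.970 mg/L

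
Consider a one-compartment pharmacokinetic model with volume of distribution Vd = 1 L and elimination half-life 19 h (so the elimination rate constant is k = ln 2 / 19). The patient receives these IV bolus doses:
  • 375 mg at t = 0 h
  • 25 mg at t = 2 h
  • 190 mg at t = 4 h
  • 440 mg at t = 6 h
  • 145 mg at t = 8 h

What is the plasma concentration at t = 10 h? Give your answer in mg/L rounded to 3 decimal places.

946.747 mg/L

k = ln 2 / 19 = 0.03648 per h
Dose 1 (375 mg at t=0 h): 375·exp(−0.03648·10) = 260.372 mg/L
Dose 2 (25 mg at t=2 h): 25·exp(−0.03648·8) = 18.672 mg/L
Dose 3 (190 mg at t=4 h): 190·exp(−0.03648·6) = 152.648 mg/L
Dose 4 (440 mg at t=6 h): 440·exp(−0.03648·4) = 380.258 mg/L
Dose 5 (145 mg at t=8 h): 145·exp(−0.03648·2) = 134.797 mg/L
C(10) = 260.372 + 18.672 + 152.648 + 380.258 + 134.797 = 946.747 mg/L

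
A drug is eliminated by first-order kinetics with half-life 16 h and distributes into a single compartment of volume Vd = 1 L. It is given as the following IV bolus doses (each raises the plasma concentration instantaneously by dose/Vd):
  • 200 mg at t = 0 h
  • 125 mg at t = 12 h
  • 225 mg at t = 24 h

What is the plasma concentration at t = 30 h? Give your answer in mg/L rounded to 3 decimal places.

k = ln 2 / 16 = 0.04332 per h
Dose 1 (200 mg at t=0 h): 200·exp(−0.04332·30) = 54.525 mg/L
Dose 2 (125 mg at t=12 h): 125·exp(−0.04332·18) = 57.313 mg/L
Dose 3 (225 mg at t=24 h): 225·exp(−0.04332·6) = 173.499 mg/L
C(30) = 54.525 + 57.313 + 173.499 = 285.337 mg/L

285.337 mg/L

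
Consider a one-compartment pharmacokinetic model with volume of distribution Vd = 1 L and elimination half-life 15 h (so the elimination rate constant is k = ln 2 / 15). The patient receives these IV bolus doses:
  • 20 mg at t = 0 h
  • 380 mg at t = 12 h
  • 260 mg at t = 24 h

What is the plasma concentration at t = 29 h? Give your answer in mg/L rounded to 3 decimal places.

k = ln 2 / 15 = 0.04621 per h
Dose 1 (20 mg at t=0 h): 20·exp(−0.04621·29) = 5.236 mg/L
Dose 2 (380 mg at t=12 h): 380·exp(−0.04621·17) = 173.227 mg/L
Dose 3 (260 mg at t=24 h): 260·exp(−0.04621·5) = 206.362 mg/L
C(29) = 5.236 + 173.227 + 206.362 = 384.826 mg/L

384.826 mg/L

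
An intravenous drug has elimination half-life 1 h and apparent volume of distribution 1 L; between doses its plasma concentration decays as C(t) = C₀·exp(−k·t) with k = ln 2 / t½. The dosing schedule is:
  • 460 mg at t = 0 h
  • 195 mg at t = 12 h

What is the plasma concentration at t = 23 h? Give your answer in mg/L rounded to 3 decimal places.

k = ln 2 / 1 = 0.69315 per h
Dose 1 (460 mg at t=0 h): 460·exp(−0.69315·23) = 0.000 mg/L
Dose 2 (195 mg at t=12 h): 195·exp(−0.69315·11) = 0.095 mg/L
C(23) = 0.000 + 0.095 = 0.095 mg/L

0.095 mg/L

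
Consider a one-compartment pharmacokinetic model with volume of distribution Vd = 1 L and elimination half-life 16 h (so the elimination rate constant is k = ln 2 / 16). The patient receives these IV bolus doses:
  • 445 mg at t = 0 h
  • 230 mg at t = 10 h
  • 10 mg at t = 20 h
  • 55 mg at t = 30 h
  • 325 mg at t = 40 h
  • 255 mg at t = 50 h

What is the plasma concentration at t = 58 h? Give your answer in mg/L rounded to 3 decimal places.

k = ln 2 / 16 = 0.04332 per h
Dose 1 (445 mg at t=0 h): 445·exp(−0.04332·58) = 36.068 mg/L
Dose 2 (230 mg at t=10 h): 230·exp(−0.04332·48) = 28.750 mg/L
Dose 3 (10 mg at t=20 h): 10·exp(−0.04332·38) = 1.928 mg/L
Dose 4 (55 mg at t=30 h): 55·exp(−0.04332·28) = 16.352 mg/L
Dose 5 (325 mg at t=40 h): 325·exp(−0.04332·18) = 149.013 mg/L
Dose 6 (255 mg at t=50 h): 255·exp(−0.04332·8) = 180.312 mg/L
C(58) = 36.068 + 28.750 + 1.928 + 16.352 + 149.013 + 180.312 = 412.423 mg/L

412.423 mg/L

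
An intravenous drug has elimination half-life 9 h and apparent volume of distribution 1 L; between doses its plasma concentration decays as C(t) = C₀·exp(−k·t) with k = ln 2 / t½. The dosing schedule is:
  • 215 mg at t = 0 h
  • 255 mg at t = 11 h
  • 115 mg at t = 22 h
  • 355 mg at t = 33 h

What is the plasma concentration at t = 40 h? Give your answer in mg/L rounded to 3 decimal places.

273.008 mg/L

k = ln 2 / 9 = 0.07702 per h
Dose 1 (215 mg at t=0 h): 215·exp(−0.07702·40) = 9.875 mg/L
Dose 2 (255 mg at t=11 h): 255·exp(−0.07702·29) = 27.325 mg/L
Dose 3 (115 mg at t=22 h): 115·exp(−0.07702·18) = 28.750 mg/L
Dose 4 (355 mg at t=33 h): 355·exp(−0.07702·7) = 207.059 mg/L
C(40) = 9.875 + 27.325 + 28.750 + 207.059 = 273.008 mg/L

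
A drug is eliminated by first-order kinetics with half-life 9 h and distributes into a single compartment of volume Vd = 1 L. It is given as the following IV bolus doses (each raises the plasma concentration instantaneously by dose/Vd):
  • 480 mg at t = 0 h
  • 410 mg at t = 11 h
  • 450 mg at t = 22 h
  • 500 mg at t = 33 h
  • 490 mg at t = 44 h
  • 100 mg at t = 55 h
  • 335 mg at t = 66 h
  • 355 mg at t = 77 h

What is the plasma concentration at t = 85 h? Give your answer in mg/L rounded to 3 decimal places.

314.702 mg/L

k = ln 2 / 9 = 0.07702 per h
Dose 1 (480 mg at t=0 h): 480·exp(−0.07702·85) = 0.689 mg/L
Dose 2 (410 mg at t=11 h): 410·exp(−0.07702·74) = 1.373 mg/L
Dose 3 (450 mg at t=22 h): 450·exp(−0.07702·63) = 3.516 mg/L
Dose 4 (500 mg at t=33 h): 500·exp(−0.07702·52) = 9.114 mg/L
Dose 5 (490 mg at t=44 h): 490·exp(−0.07702·41) = 20.837 mg/L
Dose 6 (100 mg at t=55 h): 100·exp(−0.07702·30) = 9.921 mg/L
Dose 7 (335 mg at t=66 h): 335·exp(−0.07702·19) = 77.542 mg/L
Dose 8 (355 mg at t=77 h): 355·exp(−0.07702·8) = 191.711 mg/L
C(85) = 0.689 + 1.373 + 3.516 + 9.114 + 20.837 + 9.921 + 77.542 + 191.711 = 314.702 mg/L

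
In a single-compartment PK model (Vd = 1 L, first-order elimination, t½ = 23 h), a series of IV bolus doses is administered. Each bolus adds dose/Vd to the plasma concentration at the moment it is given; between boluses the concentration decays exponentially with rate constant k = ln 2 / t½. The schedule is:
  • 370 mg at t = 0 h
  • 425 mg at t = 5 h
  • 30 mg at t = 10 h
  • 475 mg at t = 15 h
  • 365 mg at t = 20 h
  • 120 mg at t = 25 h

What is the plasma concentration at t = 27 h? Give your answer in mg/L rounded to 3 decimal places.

k = ln 2 / 23 = 0.03014 per h
Dose 1 (370 mg at t=0 h): 370·exp(−0.03014·27) = 163.990 mg/L
Dose 2 (425 mg at t=5 h): 425·exp(−0.03014·22) = 219.002 mg/L
Dose 3 (30 mg at t=10 h): 30·exp(−0.03014·17) = 17.973 mg/L
Dose 4 (475 mg at t=15 h): 475·exp(−0.03014·12) = 330.853 mg/L
Dose 5 (365 mg at t=20 h): 365·exp(−0.03014·7) = 295.580 mg/L
Dose 6 (120 mg at t=25 h): 120·exp(−0.03014·2) = 112.981 mg/L
C(27) = 163.990 + 219.002 + 17.973 + 330.853 + 295.580 + 112.981 = 1140.378 mg/L

1140.378 mg/L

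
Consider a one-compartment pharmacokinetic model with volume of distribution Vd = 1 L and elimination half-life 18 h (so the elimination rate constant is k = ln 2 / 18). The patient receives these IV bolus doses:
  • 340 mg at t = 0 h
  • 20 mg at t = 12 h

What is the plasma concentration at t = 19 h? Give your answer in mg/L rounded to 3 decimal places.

178.852 mg/L

k = ln 2 / 18 = 0.03851 per h
Dose 1 (340 mg at t=0 h): 340·exp(−0.03851·19) = 163.578 mg/L
Dose 2 (20 mg at t=12 h): 20·exp(−0.03851·7) = 15.274 mg/L
C(19) = 163.578 + 15.274 = 178.852 mg/L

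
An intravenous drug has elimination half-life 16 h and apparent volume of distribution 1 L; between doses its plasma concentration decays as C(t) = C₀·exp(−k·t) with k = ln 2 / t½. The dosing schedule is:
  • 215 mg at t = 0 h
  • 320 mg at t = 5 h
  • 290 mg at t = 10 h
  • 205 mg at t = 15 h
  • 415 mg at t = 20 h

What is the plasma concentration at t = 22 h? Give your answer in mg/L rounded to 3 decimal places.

k = ln 2 / 16 = 0.04332 per h
Dose 1 (215 mg at t=0 h): 215·exp(−0.04332·22) = 82.894 mg/L
Dose 2 (320 mg at t=5 h): 320·exp(−0.04332·17) = 153.217 mg/L
Dose 3 (290 mg at t=10 h): 290·exp(−0.04332·12) = 172.435 mg/L
Dose 4 (205 mg at t=15 h): 205·exp(−0.04332·7) = 151.375 mg/L
Dose 5 (415 mg at t=20 h): 415·exp(−0.04332·2) = 380.557 mg/L
C(22) = 82.894 + 153.217 + 172.435 + 151.375 + 380.557 = 940.477 mg/L

940.477 mg/L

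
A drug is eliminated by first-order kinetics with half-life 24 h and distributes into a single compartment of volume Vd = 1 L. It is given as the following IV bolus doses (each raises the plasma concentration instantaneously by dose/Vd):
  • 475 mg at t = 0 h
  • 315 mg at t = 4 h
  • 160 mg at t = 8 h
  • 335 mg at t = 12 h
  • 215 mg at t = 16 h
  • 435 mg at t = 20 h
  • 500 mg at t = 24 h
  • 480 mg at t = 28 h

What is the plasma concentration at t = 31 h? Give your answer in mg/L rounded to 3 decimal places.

k = ln 2 / 24 = 0.02888 per h
Dose 1 (475 mg at t=0 h): 475·exp(−0.02888·31) = 194.027 mg/L
Dose 2 (315 mg at t=4 h): 315·exp(−0.02888·27) = 144.428 mg/L
Dose 3 (160 mg at t=8 h): 160·exp(−0.02888·23) = 82.344 mg/L
Dose 4 (335 mg at t=12 h): 335·exp(−0.02888·19) = 193.522 mg/L
Dose 5 (215 mg at t=16 h): 215·exp(−0.02888·15) = 139.410 mg/L
Dose 6 (435 mg at t=20 h): 435·exp(−0.02888·11) = 316.605 mg/L
Dose 7 (500 mg at t=24 h): 500·exp(−0.02888·7) = 408.479 mg/L
Dose 8 (480 mg at t=28 h): 480·exp(−0.02888·3) = 440.162 mg/L
C(31) = 194.027 + 144.428 + 82.344 + 193.522 + 139.410 + 316.605 + 408.479 + 440.162 = 1918.977 mg/L

1918.977 mg/L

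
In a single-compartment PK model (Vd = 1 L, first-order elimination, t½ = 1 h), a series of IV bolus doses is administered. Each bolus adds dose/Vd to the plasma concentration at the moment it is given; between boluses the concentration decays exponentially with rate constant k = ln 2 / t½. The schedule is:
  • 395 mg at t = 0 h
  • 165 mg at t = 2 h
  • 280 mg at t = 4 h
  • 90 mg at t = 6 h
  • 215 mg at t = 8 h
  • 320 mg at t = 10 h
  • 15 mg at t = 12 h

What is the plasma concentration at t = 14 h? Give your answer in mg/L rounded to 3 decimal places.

k = ln 2 / 1 = 0.69315 per h
Dose 1 (395 mg at t=0 h): 395·exp(−0.69315·14) = 0.024 mg/L
Dose 2 (165 mg at t=2 h): 165·exp(−0.69315·12) = 0.040 mg/L
Dose 3 (280 mg at t=4 h): 280·exp(−0.69315·10) = 0.273 mg/L
Dose 4 (90 mg at t=6 h): 90·exp(−0.69315·8) = 0.352 mg/L
Dose 5 (215 mg at t=8 h): 215·exp(−0.69315·6) = 3.359 mg/L
Dose 6 (320 mg at t=10 h): 320·exp(−0.69315·4) = 20.000 mg/L
Dose 7 (15 mg at t=12 h): 15·exp(−0.69315·2) = 3.750 mg/L
C(14) = 0.024 + 0.040 + 0.273 + 0.352 + 3.359 + 20.000 + 3.750 = 27.799 mg/L

27.799 mg/L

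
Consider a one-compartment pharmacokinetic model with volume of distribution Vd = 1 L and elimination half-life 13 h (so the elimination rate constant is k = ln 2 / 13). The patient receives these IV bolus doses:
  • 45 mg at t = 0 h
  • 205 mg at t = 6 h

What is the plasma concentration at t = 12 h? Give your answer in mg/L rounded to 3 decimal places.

172.606 mg/L

k = ln 2 / 13 = 0.05332 per h
Dose 1 (45 mg at t=0 h): 45·exp(−0.05332·12) = 23.732 mg/L
Dose 2 (205 mg at t=6 h): 205·exp(−0.05332·6) = 148.873 mg/L
C(12) = 23.732 + 148.873 = 172.606 mg/L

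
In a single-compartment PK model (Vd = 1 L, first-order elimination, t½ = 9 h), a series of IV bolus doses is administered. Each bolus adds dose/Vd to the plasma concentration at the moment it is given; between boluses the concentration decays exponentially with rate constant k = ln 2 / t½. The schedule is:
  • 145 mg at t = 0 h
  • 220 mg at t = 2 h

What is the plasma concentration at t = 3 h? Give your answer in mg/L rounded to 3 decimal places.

k = ln 2 / 9 = 0.07702 per h
Dose 1 (145 mg at t=0 h): 145·exp(−0.07702·3) = 115.087 mg/L
Dose 2 (220 mg at t=2 h): 220·exp(−0.07702·1) = 203.692 mg/L
C(3) = 115.087 + 203.692 = 318.779 mg/L

318.779 mg/L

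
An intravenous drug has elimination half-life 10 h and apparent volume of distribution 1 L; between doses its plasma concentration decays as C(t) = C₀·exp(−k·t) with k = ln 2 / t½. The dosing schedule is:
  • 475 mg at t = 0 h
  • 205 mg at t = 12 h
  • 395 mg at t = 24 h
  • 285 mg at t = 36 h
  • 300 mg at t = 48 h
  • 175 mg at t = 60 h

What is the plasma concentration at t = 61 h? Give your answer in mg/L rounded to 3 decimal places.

k = ln 2 / 10 = 0.06931 per h
Dose 1 (475 mg at t=0 h): 475·exp(−0.06931·61) = 6.925 mg/L
Dose 2 (205 mg at t=12 h): 205·exp(−0.06931·49) = 6.866 mg/L
Dose 3 (395 mg at t=24 h): 395·exp(−0.06931·37) = 30.394 mg/L
Dose 4 (285 mg at t=36 h): 285·exp(−0.06931·25) = 50.381 mg/L
Dose 5 (300 mg at t=48 h): 300·exp(−0.06931·13) = 121.838 mg/L
Dose 6 (175 mg at t=60 h): 175·exp(−0.06931·1) = 163.281 mg/L
C(61) = 6.925 + 6.866 + 30.394 + 50.381 + 121.838 + 163.281 = 379.685 mg/L

379.685 mg/L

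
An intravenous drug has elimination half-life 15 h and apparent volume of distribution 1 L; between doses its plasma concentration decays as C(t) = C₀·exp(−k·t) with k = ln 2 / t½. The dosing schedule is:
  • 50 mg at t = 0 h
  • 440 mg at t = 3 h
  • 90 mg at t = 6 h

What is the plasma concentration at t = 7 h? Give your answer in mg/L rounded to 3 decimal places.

k = ln 2 / 15 = 0.04621 per h
Dose 1 (50 mg at t=0 h): 50·exp(−0.04621·7) = 36.182 mg/L
Dose 2 (440 mg at t=3 h): 440·exp(−0.04621·4) = 365.745 mg/L
Dose 3 (90 mg at t=6 h): 90·exp(−0.04621·1) = 85.936 mg/L
C(7) = 36.182 + 365.745 + 85.936 = 487.862 mg/L

487.862 mg/L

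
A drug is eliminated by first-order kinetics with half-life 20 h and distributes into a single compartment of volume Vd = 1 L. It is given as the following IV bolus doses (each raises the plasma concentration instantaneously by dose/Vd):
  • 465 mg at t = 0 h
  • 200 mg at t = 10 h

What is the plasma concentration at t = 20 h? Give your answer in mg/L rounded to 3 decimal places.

373.921 mg/L

k = ln 2 / 20 = 0.03466 per h
Dose 1 (465 mg at t=0 h): 465·exp(−0.03466·20) = 232.500 mg/L
Dose 2 (200 mg at t=10 h): 200·exp(−0.03466·10) = 141.421 mg/L
C(20) = 232.500 + 141.421 = 373.921 mg/L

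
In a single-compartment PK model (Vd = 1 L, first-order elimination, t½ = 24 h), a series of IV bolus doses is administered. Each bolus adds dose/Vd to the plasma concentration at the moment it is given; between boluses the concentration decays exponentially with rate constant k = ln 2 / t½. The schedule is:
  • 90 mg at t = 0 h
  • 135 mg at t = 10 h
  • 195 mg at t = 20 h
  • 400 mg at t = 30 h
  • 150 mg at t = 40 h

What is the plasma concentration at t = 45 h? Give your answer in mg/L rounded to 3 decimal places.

557.587 mg/L

k = ln 2 / 24 = 0.02888 per h
Dose 1 (90 mg at t=0 h): 90·exp(−0.02888·45) = 24.536 mg/L
Dose 2 (135 mg at t=10 h): 135·exp(−0.02888·35) = 49.128 mg/L
Dose 3 (195 mg at t=20 h): 195·exp(−0.02888·25) = 94.724 mg/L
Dose 4 (400 mg at t=30 h): 400·exp(−0.02888·15) = 259.368 mg/L
Dose 5 (150 mg at t=40 h): 150·exp(−0.02888·5) = 129.830 mg/L
C(45) = 24.536 + 49.128 + 94.724 + 259.368 + 129.830 = 557.587 mg/L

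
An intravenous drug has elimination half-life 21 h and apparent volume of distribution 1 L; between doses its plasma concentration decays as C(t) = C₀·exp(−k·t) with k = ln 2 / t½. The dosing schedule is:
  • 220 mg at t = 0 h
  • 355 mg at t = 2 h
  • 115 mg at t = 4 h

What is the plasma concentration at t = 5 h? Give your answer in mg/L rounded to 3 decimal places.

619.328 mg/L

k = ln 2 / 21 = 0.03301 per h
Dose 1 (220 mg at t=0 h): 220·exp(−0.03301·5) = 186.530 mg/L
Dose 2 (355 mg at t=2 h): 355·exp(−0.03301·3) = 321.532 mg/L
Dose 3 (115 mg at t=4 h): 115·exp(−0.03301·1) = 111.266 mg/L
C(5) = 186.530 + 321.532 + 111.266 = 619.328 mg/L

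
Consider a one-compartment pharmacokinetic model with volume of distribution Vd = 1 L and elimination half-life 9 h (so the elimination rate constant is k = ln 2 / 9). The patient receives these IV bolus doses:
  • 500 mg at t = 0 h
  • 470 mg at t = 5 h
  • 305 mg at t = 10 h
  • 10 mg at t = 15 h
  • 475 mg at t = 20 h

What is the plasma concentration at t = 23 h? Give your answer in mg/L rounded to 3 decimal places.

697.025 mg/L

k = ln 2 / 9 = 0.07702 per h
Dose 1 (500 mg at t=0 h): 500·exp(−0.07702·23) = 85.049 mg/L
Dose 2 (470 mg at t=5 h): 470·exp(−0.07702·18) = 117.500 mg/L
Dose 3 (305 mg at t=10 h): 305·exp(−0.07702·13) = 112.067 mg/L
Dose 4 (10 mg at t=15 h): 10·exp(−0.07702·8) = 5.400 mg/L
Dose 5 (475 mg at t=20 h): 475·exp(−0.07702·3) = 377.008 mg/L
C(23) = 85.049 + 117.500 + 112.067 + 5.400 + 377.008 = 697.025 mg/L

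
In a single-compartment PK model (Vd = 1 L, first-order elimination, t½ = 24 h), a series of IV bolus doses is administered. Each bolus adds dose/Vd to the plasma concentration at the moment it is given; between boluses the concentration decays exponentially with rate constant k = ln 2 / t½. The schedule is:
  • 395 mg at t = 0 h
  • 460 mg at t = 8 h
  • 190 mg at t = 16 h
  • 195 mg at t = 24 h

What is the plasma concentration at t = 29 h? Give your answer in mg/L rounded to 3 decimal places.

721.065 mg/L

k = ln 2 / 24 = 0.02888 per h
Dose 1 (395 mg at t=0 h): 395·exp(−0.02888·29) = 170.943 mg/L
Dose 2 (460 mg at t=8 h): 460·exp(−0.02888·21) = 250.817 mg/L
Dose 3 (190 mg at t=16 h): 190·exp(−0.02888·13) = 130.526 mg/L
Dose 4 (195 mg at t=24 h): 195·exp(−0.02888·5) = 168.780 mg/L
C(29) = 170.943 + 250.817 + 130.526 + 168.780 = 721.065 mg/L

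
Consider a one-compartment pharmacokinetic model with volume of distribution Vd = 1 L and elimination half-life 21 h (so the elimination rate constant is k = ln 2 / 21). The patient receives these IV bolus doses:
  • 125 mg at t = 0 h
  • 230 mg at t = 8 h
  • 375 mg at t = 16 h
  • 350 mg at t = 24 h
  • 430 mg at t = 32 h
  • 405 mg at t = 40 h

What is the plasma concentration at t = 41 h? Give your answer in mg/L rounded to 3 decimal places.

k = ln 2 / 21 = 0.03301 per h
Dose 1 (125 mg at t=0 h): 125·exp(−0.03301·41) = 32.299 mg/L
Dose 2 (230 mg at t=8 h): 230·exp(−0.03301·33) = 77.389 mg/L
Dose 3 (375 mg at t=16 h): 375·exp(−0.03301·25) = 164.309 mg/L
Dose 4 (350 mg at t=24 h): 350·exp(−0.03301·17) = 199.700 mg/L
Dose 5 (430 mg at t=32 h): 430·exp(−0.03301·9) = 319.489 mg/L
Dose 6 (405 mg at t=40 h): 405·exp(−0.03301·1) = 391.850 mg/L
C(41) = 32.299 + 77.389 + 164.309 + 199.700 + 319.489 + 391.850 = 1185.036 mg/L

1185.036 mg/L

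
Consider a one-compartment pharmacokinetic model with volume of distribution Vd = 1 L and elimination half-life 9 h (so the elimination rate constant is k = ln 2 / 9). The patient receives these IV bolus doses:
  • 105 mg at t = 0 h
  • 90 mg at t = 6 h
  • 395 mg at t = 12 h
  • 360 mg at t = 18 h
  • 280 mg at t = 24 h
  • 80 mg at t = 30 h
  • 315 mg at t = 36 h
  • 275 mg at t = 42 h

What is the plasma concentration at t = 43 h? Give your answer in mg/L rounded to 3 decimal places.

630.363 mg/L

k = ln 2 / 9 = 0.07702 per h
Dose 1 (105 mg at t=0 h): 105·exp(−0.07702·43) = 3.828 mg/L
Dose 2 (90 mg at t=6 h): 90·exp(−0.07702·37) = 5.208 mg/L
Dose 3 (395 mg at t=12 h): 395·exp(−0.07702·31) = 36.284 mg/L
Dose 4 (360 mg at t=18 h): 360·exp(−0.07702·25) = 52.494 mg/L
Dose 5 (280 mg at t=24 h): 280·exp(−0.07702·19) = 64.811 mg/L
Dose 6 (80 mg at t=30 h): 80·exp(−0.07702·13) = 29.395 mg/L
Dose 7 (315 mg at t=36 h): 315·exp(−0.07702·7) = 183.728 mg/L
Dose 8 (275 mg at t=42 h): 275·exp(−0.07702·1) = 254.616 mg/L
C(43) = 3.828 + 5.208 + 36.284 + 52.494 + 64.811 + 29.395 + 183.728 + 254.616 = 630.363 mg/L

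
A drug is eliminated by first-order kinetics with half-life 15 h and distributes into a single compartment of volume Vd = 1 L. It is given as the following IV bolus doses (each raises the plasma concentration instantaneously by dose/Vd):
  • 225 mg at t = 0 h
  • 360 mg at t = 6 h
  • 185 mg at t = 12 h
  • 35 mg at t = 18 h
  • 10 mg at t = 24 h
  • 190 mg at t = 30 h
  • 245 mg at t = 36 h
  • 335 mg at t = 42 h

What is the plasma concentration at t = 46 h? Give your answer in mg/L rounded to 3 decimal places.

k = ln 2 / 15 = 0.04621 per h
Dose 1 (225 mg at t=0 h): 225·exp(−0.04621·46) = 26.855 mg/L
Dose 2 (360 mg at t=6 h): 360·exp(−0.04621·40) = 56.696 mg/L
Dose 3 (185 mg at t=12 h): 185·exp(−0.04621·34) = 38.445 mg/L
Dose 4 (35 mg at t=18 h): 35·exp(−0.04621·28) = 9.597 mg/L
Dose 5 (10 mg at t=24 h): 10·exp(−0.04621·22) = 3.618 mg/L
Dose 6 (190 mg at t=30 h): 190·exp(−0.04621·16) = 90.710 mg/L
Dose 7 (245 mg at t=36 h): 245·exp(−0.04621·10) = 154.340 mg/L
Dose 8 (335 mg at t=42 h): 335·exp(−0.04621·4) = 278.465 mg/L
C(46) = 26.855 + 56.696 + 38.445 + 9.597 + 3.618 + 90.710 + 154.340 + 278.465 = 658.726 mg/L

658.726 mg/L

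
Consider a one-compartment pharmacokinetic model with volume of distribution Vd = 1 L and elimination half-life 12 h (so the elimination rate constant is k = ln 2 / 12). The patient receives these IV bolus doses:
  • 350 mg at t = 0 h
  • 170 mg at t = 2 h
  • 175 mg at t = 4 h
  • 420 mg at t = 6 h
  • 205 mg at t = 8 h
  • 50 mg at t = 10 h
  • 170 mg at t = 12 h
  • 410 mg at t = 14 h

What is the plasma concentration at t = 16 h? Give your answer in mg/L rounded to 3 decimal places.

1202.536 mg/L

k = ln 2 / 12 = 0.05776 per h
Dose 1 (350 mg at t=0 h): 350·exp(−0.05776·16) = 138.898 mg/L
Dose 2 (170 mg at t=2 h): 170·exp(−0.05776·14) = 75.726 mg/L
Dose 3 (175 mg at t=4 h): 175·exp(−0.05776·12) = 87.500 mg/L
Dose 4 (420 mg at t=6 h): 420·exp(−0.05776·10) = 235.717 mg/L
Dose 5 (205 mg at t=8 h): 205·exp(−0.05776·8) = 129.142 mg/L
Dose 6 (50 mg at t=10 h): 50·exp(−0.05776·6) = 35.355 mg/L
Dose 7 (170 mg at t=12 h): 170·exp(−0.05776·4) = 134.929 mg/L
Dose 8 (410 mg at t=14 h): 410·exp(−0.05776·2) = 365.268 mg/L
C(16) = 138.898 + 75.726 + 87.500 + 235.717 + 129.142 + 35.355 + 134.929 + 365.268 = 1202.536 mg/L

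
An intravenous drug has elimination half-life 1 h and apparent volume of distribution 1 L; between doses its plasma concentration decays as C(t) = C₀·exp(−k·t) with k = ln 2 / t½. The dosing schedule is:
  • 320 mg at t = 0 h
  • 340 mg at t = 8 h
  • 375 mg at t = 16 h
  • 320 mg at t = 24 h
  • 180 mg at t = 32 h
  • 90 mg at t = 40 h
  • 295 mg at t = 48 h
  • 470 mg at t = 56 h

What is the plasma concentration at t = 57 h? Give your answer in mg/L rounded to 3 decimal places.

235.577 mg/L

k = ln 2 / 1 = 0.69315 per h
Dose 1 (320 mg at t=0 h): 320·exp(−0.69315·57) = 0.000 mg/L
Dose 2 (340 mg at t=8 h): 340·exp(−0.69315·49) = 0.000 mg/L
Dose 3 (375 mg at t=16 h): 375·exp(−0.69315·41) = 0.000 mg/L
Dose 4 (320 mg at t=24 h): 320·exp(−0.69315·33) = 0.000 mg/L
Dose 5 (180 mg at t=32 h): 180·exp(−0.69315·25) = 0.000 mg/L
Dose 6 (90 mg at t=40 h): 90·exp(−0.69315·17) = 0.001 mg/L
Dose 7 (295 mg at t=48 h): 295·exp(−0.69315·9) = 0.576 mg/L
Dose 8 (470 mg at t=56 h): 470·exp(−0.69315·1) = 235.000 mg/L
C(57) = 0.000 + 0.000 + 0.000 + 0.000 + 0.000 + 0.001 + 0.576 + 235.000 = 235.577 mg/L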